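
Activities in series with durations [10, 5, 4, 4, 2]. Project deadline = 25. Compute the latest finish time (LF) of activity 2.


LF(activity 2) = deadline - sum of successor durations
Successors: activities 3 through 5 with durations [4, 4, 2]
Sum of successor durations = 10
LF = 25 - 10 = 15

15


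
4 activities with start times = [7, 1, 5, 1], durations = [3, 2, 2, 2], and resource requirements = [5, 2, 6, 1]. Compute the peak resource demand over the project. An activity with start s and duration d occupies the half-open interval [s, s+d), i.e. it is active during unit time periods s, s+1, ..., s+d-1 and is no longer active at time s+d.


Each activity i is active on [start_i, start_i + duration_i).
Compute total resource usage per time slot:
  t=0: active resources = [], total = 0
  t=1: active resources = [2, 1], total = 3
  t=2: active resources = [2, 1], total = 3
  t=3: active resources = [], total = 0
  t=4: active resources = [], total = 0
  t=5: active resources = [6], total = 6
  t=6: active resources = [6], total = 6
  t=7: active resources = [5], total = 5
  t=8: active resources = [5], total = 5
  t=9: active resources = [5], total = 5
Peak resource demand = 6

6


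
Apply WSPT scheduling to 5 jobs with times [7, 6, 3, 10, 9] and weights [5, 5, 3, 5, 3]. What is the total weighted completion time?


Compute p/w ratios and sort ascending (WSPT): [(3, 3), (6, 5), (7, 5), (10, 5), (9, 3)]
Compute weighted completion times:
  Job (p=3,w=3): C=3, w*C=3*3=9
  Job (p=6,w=5): C=9, w*C=5*9=45
  Job (p=7,w=5): C=16, w*C=5*16=80
  Job (p=10,w=5): C=26, w*C=5*26=130
  Job (p=9,w=3): C=35, w*C=3*35=105
Total weighted completion time = 369

369


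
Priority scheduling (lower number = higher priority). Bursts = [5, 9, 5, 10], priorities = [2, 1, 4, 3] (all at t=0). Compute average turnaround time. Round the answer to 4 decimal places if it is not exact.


Sort by priority (ascending = highest first):
Order: [(1, 9), (2, 5), (3, 10), (4, 5)]
Completion times:
  Priority 1, burst=9, C=9
  Priority 2, burst=5, C=14
  Priority 3, burst=10, C=24
  Priority 4, burst=5, C=29
Average turnaround = 76/4 = 19.0

19.0


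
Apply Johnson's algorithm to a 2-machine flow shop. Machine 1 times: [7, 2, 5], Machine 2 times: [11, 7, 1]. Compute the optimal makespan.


Apply Johnson's rule:
  Group 1 (a <= b): [(2, 2, 7), (1, 7, 11)]
  Group 2 (a > b): [(3, 5, 1)]
Optimal job order: [2, 1, 3]
Schedule:
  Job 2: M1 done at 2, M2 done at 9
  Job 1: M1 done at 9, M2 done at 20
  Job 3: M1 done at 14, M2 done at 21
Makespan = 21

21


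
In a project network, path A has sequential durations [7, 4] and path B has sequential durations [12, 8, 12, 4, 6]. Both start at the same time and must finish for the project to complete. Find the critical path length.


Path A total = 7 + 4 = 11
Path B total = 12 + 8 + 12 + 4 + 6 = 42
Critical path = longest path = max(11, 42) = 42

42


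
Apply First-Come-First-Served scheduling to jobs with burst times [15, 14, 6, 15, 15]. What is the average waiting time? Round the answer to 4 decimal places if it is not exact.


FCFS order (as given): [15, 14, 6, 15, 15]
Waiting times:
  Job 1: wait = 0
  Job 2: wait = 15
  Job 3: wait = 29
  Job 4: wait = 35
  Job 5: wait = 50
Sum of waiting times = 129
Average waiting time = 129/5 = 25.8

25.8


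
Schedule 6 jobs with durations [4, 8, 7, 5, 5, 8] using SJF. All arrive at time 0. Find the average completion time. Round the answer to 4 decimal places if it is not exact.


SJF order (ascending): [4, 5, 5, 7, 8, 8]
Completion times:
  Job 1: burst=4, C=4
  Job 2: burst=5, C=9
  Job 3: burst=5, C=14
  Job 4: burst=7, C=21
  Job 5: burst=8, C=29
  Job 6: burst=8, C=37
Average completion = 114/6 = 19.0

19.0


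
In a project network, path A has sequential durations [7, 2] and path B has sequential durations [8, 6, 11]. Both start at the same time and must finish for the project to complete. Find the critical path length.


Path A total = 7 + 2 = 9
Path B total = 8 + 6 + 11 = 25
Critical path = longest path = max(9, 25) = 25

25


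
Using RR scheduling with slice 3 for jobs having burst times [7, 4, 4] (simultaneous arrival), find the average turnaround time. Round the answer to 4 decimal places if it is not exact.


Time quantum = 3
Execution trace:
  J1 runs 3 units, time = 3
  J2 runs 3 units, time = 6
  J3 runs 3 units, time = 9
  J1 runs 3 units, time = 12
  J2 runs 1 units, time = 13
  J3 runs 1 units, time = 14
  J1 runs 1 units, time = 15
Finish times: [15, 13, 14]
Average turnaround = 42/3 = 14.0

14.0


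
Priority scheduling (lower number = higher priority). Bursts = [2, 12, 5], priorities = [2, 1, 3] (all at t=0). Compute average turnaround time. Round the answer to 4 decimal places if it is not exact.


Sort by priority (ascending = highest first):
Order: [(1, 12), (2, 2), (3, 5)]
Completion times:
  Priority 1, burst=12, C=12
  Priority 2, burst=2, C=14
  Priority 3, burst=5, C=19
Average turnaround = 45/3 = 15.0

15.0


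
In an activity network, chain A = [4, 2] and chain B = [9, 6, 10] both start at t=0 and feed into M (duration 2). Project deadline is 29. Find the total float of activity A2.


Forward pass: ES(A2) = sum of predecessors on chain A = 4
EF = ES + duration = 4 + 2 = 6
Backward pass: LF(M) = deadline = 29; LS(M) = 29 - 2 = 27
LF(A2) = LS(M) - sum(successors on chain A) = 27 - 0 = 27
LS = LF - duration = 27 - 2 = 25
Total float = LS - ES = 25 - 4 = 21

21


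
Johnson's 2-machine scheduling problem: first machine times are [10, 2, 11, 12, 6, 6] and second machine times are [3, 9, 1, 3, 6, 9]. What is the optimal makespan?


Apply Johnson's rule:
  Group 1 (a <= b): [(2, 2, 9), (5, 6, 6), (6, 6, 9)]
  Group 2 (a > b): [(1, 10, 3), (4, 12, 3), (3, 11, 1)]
Optimal job order: [2, 5, 6, 1, 4, 3]
Schedule:
  Job 2: M1 done at 2, M2 done at 11
  Job 5: M1 done at 8, M2 done at 17
  Job 6: M1 done at 14, M2 done at 26
  Job 1: M1 done at 24, M2 done at 29
  Job 4: M1 done at 36, M2 done at 39
  Job 3: M1 done at 47, M2 done at 48
Makespan = 48

48


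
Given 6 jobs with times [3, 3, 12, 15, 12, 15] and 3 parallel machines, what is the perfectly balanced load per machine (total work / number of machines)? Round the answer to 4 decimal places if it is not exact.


Total processing time = 3 + 3 + 12 + 15 + 12 + 15 = 60
Number of machines = 3
Ideal balanced load = 60 / 3 = 20.0

20.0


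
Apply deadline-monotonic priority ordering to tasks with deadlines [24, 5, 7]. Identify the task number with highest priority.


Sort tasks by relative deadline (ascending):
  Task 2: deadline = 5
  Task 3: deadline = 7
  Task 1: deadline = 24
Priority order (highest first): [2, 3, 1]
Highest priority task = 2

2


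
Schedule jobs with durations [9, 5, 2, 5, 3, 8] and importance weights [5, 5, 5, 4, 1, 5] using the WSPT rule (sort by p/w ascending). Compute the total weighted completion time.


Compute p/w ratios and sort ascending (WSPT): [(2, 5), (5, 5), (5, 4), (8, 5), (9, 5), (3, 1)]
Compute weighted completion times:
  Job (p=2,w=5): C=2, w*C=5*2=10
  Job (p=5,w=5): C=7, w*C=5*7=35
  Job (p=5,w=4): C=12, w*C=4*12=48
  Job (p=8,w=5): C=20, w*C=5*20=100
  Job (p=9,w=5): C=29, w*C=5*29=145
  Job (p=3,w=1): C=32, w*C=1*32=32
Total weighted completion time = 370

370


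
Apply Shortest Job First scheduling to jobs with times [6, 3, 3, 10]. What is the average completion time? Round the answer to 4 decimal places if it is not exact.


SJF order (ascending): [3, 3, 6, 10]
Completion times:
  Job 1: burst=3, C=3
  Job 2: burst=3, C=6
  Job 3: burst=6, C=12
  Job 4: burst=10, C=22
Average completion = 43/4 = 10.75

10.75


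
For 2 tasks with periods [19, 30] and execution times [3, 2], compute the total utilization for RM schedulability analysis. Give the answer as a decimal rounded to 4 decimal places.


Compute individual utilizations (exact fractions):
  Task 1: C/T = 3/19 (approx. 0.1579)
  Task 2: C/T = 2/30 = 1/15 (approx. 0.0667)
Total utilization U = 3/19 + 1/15 = 64/285
Rounded to 4 decimal places: U = 0.2246
RM (Liu & Layland) bound for 2 tasks = 0.828427; compare with U = 64/285 (approx. 0.224561)
U <= bound, so schedulable by RM sufficient condition.

0.2246


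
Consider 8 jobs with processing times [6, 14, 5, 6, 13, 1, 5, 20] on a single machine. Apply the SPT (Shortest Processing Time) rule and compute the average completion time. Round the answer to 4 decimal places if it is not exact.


Sort jobs by processing time (SPT order): [1, 5, 5, 6, 6, 13, 14, 20]
Compute completion times sequentially:
  Job 1: processing = 1, completes at 1
  Job 2: processing = 5, completes at 6
  Job 3: processing = 5, completes at 11
  Job 4: processing = 6, completes at 17
  Job 5: processing = 6, completes at 23
  Job 6: processing = 13, completes at 36
  Job 7: processing = 14, completes at 50
  Job 8: processing = 20, completes at 70
Sum of completion times = 214
Average completion time = 214/8 = 26.75

26.75


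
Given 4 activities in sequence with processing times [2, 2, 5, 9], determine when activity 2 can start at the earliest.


Activity 2 starts after activities 1 through 1 complete.
Predecessor durations: [2]
ES = 2 = 2

2


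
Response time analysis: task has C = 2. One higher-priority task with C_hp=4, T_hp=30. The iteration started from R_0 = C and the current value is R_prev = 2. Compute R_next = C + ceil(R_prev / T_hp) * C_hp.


R_next = C + ceil(R_prev / T_hp) * C_hp
ceil(2 / 30) = ceil(0.0667) = 1
Interference = 1 * 4 = 4
R_next = 2 + 4 = 6

6


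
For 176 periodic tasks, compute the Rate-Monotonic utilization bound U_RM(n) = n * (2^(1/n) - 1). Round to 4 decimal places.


Compute 2^(1/176) = 1.0039461017
Subtract 1: 1.0039461017 - 1 = 0.0039461017
Multiply by n: 176 * 0.0039461017 = 0.6945138992
Round to 4 dp: 0.6945

0.6945


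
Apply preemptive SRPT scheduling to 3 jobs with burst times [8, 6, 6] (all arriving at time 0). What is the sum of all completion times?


Since all jobs arrive at t=0, SRPT equals SPT ordering.
SPT order: [6, 6, 8]
Completion times:
  Job 1: p=6, C=6
  Job 2: p=6, C=12
  Job 3: p=8, C=20
Total completion time = 6 + 12 + 20 = 38

38


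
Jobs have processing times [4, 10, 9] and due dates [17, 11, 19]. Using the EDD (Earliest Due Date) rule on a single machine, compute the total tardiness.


Sort by due date (EDD order): [(10, 11), (4, 17), (9, 19)]
Compute completion times and tardiness:
  Job 1: p=10, d=11, C=10, tardiness=max(0,10-11)=0
  Job 2: p=4, d=17, C=14, tardiness=max(0,14-17)=0
  Job 3: p=9, d=19, C=23, tardiness=max(0,23-19)=4
Total tardiness = 4

4


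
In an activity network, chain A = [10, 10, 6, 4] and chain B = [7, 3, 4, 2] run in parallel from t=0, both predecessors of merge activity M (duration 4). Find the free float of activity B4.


ES(B4) = sum of predecessors on chain B = 14
EF(B4) = ES + duration = 14 + 2 = 16
Successor of B4 is M. ES(M) = max(sum(A), sum(B)) = max(30, 16) = 30
Free float = ES(successor) - EF(current) = 30 - 16 = 14

14


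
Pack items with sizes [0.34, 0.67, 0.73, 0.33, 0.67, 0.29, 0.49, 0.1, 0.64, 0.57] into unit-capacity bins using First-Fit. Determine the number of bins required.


Place items sequentially using First-Fit:
  Item 0.34 -> new Bin 1
  Item 0.67 -> new Bin 2
  Item 0.73 -> new Bin 3
  Item 0.33 -> Bin 1 (now 0.67)
  Item 0.67 -> new Bin 4
  Item 0.29 -> Bin 1 (now 0.96)
  Item 0.49 -> new Bin 5
  Item 0.1 -> Bin 2 (now 0.77)
  Item 0.64 -> new Bin 6
  Item 0.57 -> new Bin 7
Total bins used = 7

7


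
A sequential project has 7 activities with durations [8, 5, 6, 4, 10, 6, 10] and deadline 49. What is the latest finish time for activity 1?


LF(activity 1) = deadline - sum of successor durations
Successors: activities 2 through 7 with durations [5, 6, 4, 10, 6, 10]
Sum of successor durations = 41
LF = 49 - 41 = 8

8


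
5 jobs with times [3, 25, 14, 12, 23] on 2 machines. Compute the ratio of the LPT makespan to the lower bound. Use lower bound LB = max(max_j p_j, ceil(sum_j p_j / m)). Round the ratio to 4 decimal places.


LPT order: [25, 23, 14, 12, 3]
Machine loads after assignment: [40, 37]
LPT makespan = 40
Lower bound = max(max_job, ceil(total/2)) = max(25, 39) = 39
Ratio = 40 / 39 = 1.0256

1.0256


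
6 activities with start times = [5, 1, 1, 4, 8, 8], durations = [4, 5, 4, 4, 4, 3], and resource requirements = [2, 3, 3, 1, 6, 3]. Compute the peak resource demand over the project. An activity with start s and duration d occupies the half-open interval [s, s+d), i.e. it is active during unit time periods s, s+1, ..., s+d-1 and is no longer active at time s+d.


Each activity i is active on [start_i, start_i + duration_i).
Compute total resource usage per time slot:
  t=0: active resources = [], total = 0
  t=1: active resources = [3, 3], total = 6
  t=2: active resources = [3, 3], total = 6
  t=3: active resources = [3, 3], total = 6
  t=4: active resources = [3, 3, 1], total = 7
  t=5: active resources = [2, 3, 1], total = 6
  t=6: active resources = [2, 1], total = 3
  t=7: active resources = [2, 1], total = 3
  t=8: active resources = [2, 6, 3], total = 11
  t=9: active resources = [6, 3], total = 9
  t=10: active resources = [6, 3], total = 9
  t=11: active resources = [6], total = 6
Peak resource demand = 11

11


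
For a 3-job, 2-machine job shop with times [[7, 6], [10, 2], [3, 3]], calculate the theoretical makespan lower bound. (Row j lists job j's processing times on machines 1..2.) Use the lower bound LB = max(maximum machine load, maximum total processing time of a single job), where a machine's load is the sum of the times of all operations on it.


Machine loads:
  Machine 1: 7 + 10 + 3 = 20
  Machine 2: 6 + 2 + 3 = 11
Max machine load = 20
Job totals:
  Job 1: 13
  Job 2: 12
  Job 3: 6
Max job total = 13
Lower bound = max(20, 13) = 20

20


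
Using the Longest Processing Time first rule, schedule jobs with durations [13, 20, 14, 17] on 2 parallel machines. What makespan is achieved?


Sort jobs in decreasing order (LPT): [20, 17, 14, 13]
Assign each job to the least loaded machine:
  Machine 1: jobs [20, 13], load = 33
  Machine 2: jobs [17, 14], load = 31
Makespan = max load = 33

33


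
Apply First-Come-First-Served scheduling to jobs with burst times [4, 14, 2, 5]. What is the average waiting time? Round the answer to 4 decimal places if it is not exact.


FCFS order (as given): [4, 14, 2, 5]
Waiting times:
  Job 1: wait = 0
  Job 2: wait = 4
  Job 3: wait = 18
  Job 4: wait = 20
Sum of waiting times = 42
Average waiting time = 42/4 = 10.5

10.5


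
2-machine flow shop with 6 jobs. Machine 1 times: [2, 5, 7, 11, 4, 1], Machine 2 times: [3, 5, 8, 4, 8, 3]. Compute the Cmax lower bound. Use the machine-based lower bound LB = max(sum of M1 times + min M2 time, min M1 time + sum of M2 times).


LB1 = sum(M1 times) + min(M2 times) = 30 + 3 = 33
LB2 = min(M1 times) + sum(M2 times) = 1 + 31 = 32
Lower bound = max(LB1, LB2) = max(33, 32) = 33

33


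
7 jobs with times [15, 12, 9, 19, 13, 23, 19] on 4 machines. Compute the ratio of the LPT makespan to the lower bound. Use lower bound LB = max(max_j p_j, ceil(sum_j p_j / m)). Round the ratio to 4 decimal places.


LPT order: [23, 19, 19, 15, 13, 12, 9]
Machine loads after assignment: [23, 31, 28, 28]
LPT makespan = 31
Lower bound = max(max_job, ceil(total/4)) = max(23, 28) = 28
Ratio = 31 / 28 = 1.1071

1.1071


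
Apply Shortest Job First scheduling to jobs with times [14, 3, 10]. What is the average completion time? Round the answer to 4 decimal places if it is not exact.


SJF order (ascending): [3, 10, 14]
Completion times:
  Job 1: burst=3, C=3
  Job 2: burst=10, C=13
  Job 3: burst=14, C=27
Average completion = 43/3 = 14.3333

14.3333


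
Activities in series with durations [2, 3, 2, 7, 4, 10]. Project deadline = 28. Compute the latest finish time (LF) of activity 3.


LF(activity 3) = deadline - sum of successor durations
Successors: activities 4 through 6 with durations [7, 4, 10]
Sum of successor durations = 21
LF = 28 - 21 = 7

7


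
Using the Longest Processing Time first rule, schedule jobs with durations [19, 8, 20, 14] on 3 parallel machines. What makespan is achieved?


Sort jobs in decreasing order (LPT): [20, 19, 14, 8]
Assign each job to the least loaded machine:
  Machine 1: jobs [20], load = 20
  Machine 2: jobs [19], load = 19
  Machine 3: jobs [14, 8], load = 22
Makespan = max load = 22

22


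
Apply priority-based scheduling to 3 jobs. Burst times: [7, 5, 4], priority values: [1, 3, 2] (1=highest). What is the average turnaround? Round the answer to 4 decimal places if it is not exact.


Sort by priority (ascending = highest first):
Order: [(1, 7), (2, 4), (3, 5)]
Completion times:
  Priority 1, burst=7, C=7
  Priority 2, burst=4, C=11
  Priority 3, burst=5, C=16
Average turnaround = 34/3 = 11.3333

11.3333


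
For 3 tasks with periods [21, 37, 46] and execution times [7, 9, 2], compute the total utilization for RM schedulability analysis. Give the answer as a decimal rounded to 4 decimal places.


Compute individual utilizations (exact fractions):
  Task 1: C/T = 7/21 = 1/3 (approx. 0.3333)
  Task 2: C/T = 9/37 (approx. 0.2432)
  Task 3: C/T = 2/46 = 1/23 (approx. 0.0435)
Total utilization U = 1/3 + 9/37 + 1/23 = 1583/2553
Rounded to 4 decimal places: U = 0.6201
RM (Liu & Layland) bound for 3 tasks = 0.779763; compare with U = 1583/2553 (approx. 0.620055)
U <= bound, so schedulable by RM sufficient condition.

0.6201


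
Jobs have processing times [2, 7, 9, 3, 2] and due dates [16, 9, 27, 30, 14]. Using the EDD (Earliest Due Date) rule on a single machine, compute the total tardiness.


Sort by due date (EDD order): [(7, 9), (2, 14), (2, 16), (9, 27), (3, 30)]
Compute completion times and tardiness:
  Job 1: p=7, d=9, C=7, tardiness=max(0,7-9)=0
  Job 2: p=2, d=14, C=9, tardiness=max(0,9-14)=0
  Job 3: p=2, d=16, C=11, tardiness=max(0,11-16)=0
  Job 4: p=9, d=27, C=20, tardiness=max(0,20-27)=0
  Job 5: p=3, d=30, C=23, tardiness=max(0,23-30)=0
Total tardiness = 0

0


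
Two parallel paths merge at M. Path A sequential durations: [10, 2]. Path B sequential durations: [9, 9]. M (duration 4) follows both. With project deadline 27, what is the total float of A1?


Forward pass: ES(A1) = sum of predecessors on chain A = 0
EF = ES + duration = 0 + 10 = 10
Backward pass: LF(M) = deadline = 27; LS(M) = 27 - 4 = 23
LF(A1) = LS(M) - sum(successors on chain A) = 23 - 2 = 21
LS = LF - duration = 21 - 10 = 11
Total float = LS - ES = 11 - 0 = 11

11


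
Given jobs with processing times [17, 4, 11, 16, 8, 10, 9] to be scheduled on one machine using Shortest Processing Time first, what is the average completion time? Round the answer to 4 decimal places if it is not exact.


Sort jobs by processing time (SPT order): [4, 8, 9, 10, 11, 16, 17]
Compute completion times sequentially:
  Job 1: processing = 4, completes at 4
  Job 2: processing = 8, completes at 12
  Job 3: processing = 9, completes at 21
  Job 4: processing = 10, completes at 31
  Job 5: processing = 11, completes at 42
  Job 6: processing = 16, completes at 58
  Job 7: processing = 17, completes at 75
Sum of completion times = 243
Average completion time = 243/7 = 34.7143

34.7143


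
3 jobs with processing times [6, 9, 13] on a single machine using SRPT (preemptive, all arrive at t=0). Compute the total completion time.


Since all jobs arrive at t=0, SRPT equals SPT ordering.
SPT order: [6, 9, 13]
Completion times:
  Job 1: p=6, C=6
  Job 2: p=9, C=15
  Job 3: p=13, C=28
Total completion time = 6 + 15 + 28 = 49

49


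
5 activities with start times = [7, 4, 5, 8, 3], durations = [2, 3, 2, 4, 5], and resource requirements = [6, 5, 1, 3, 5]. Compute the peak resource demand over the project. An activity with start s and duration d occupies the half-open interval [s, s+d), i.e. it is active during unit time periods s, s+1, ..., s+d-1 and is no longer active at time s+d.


Each activity i is active on [start_i, start_i + duration_i).
Compute total resource usage per time slot:
  t=0: active resources = [], total = 0
  t=1: active resources = [], total = 0
  t=2: active resources = [], total = 0
  t=3: active resources = [5], total = 5
  t=4: active resources = [5, 5], total = 10
  t=5: active resources = [5, 1, 5], total = 11
  t=6: active resources = [5, 1, 5], total = 11
  t=7: active resources = [6, 5], total = 11
  t=8: active resources = [6, 3], total = 9
  t=9: active resources = [3], total = 3
  t=10: active resources = [3], total = 3
  t=11: active resources = [3], total = 3
Peak resource demand = 11

11


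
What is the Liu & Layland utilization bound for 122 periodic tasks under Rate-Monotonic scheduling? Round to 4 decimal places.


Compute 2^(1/122) = 1.0056977048
Subtract 1: 1.0056977048 - 1 = 0.0056977048
Multiply by n: 122 * 0.0056977048 = 0.6951199856
Round to 4 dp: 0.6951

0.6951


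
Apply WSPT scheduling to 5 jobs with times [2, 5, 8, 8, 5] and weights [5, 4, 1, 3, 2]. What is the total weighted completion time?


Compute p/w ratios and sort ascending (WSPT): [(2, 5), (5, 4), (5, 2), (8, 3), (8, 1)]
Compute weighted completion times:
  Job (p=2,w=5): C=2, w*C=5*2=10
  Job (p=5,w=4): C=7, w*C=4*7=28
  Job (p=5,w=2): C=12, w*C=2*12=24
  Job (p=8,w=3): C=20, w*C=3*20=60
  Job (p=8,w=1): C=28, w*C=1*28=28
Total weighted completion time = 150

150


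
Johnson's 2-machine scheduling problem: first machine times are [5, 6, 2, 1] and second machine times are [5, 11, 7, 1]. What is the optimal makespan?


Apply Johnson's rule:
  Group 1 (a <= b): [(4, 1, 1), (3, 2, 7), (1, 5, 5), (2, 6, 11)]
  Group 2 (a > b): []
Optimal job order: [4, 3, 1, 2]
Schedule:
  Job 4: M1 done at 1, M2 done at 2
  Job 3: M1 done at 3, M2 done at 10
  Job 1: M1 done at 8, M2 done at 15
  Job 2: M1 done at 14, M2 done at 26
Makespan = 26

26


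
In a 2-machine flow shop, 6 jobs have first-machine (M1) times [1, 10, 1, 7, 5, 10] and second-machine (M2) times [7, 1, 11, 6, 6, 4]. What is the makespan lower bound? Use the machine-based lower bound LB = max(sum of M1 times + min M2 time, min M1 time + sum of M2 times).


LB1 = sum(M1 times) + min(M2 times) = 34 + 1 = 35
LB2 = min(M1 times) + sum(M2 times) = 1 + 35 = 36
Lower bound = max(LB1, LB2) = max(35, 36) = 36

36


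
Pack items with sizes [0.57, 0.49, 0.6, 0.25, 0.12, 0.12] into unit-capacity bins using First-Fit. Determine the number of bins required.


Place items sequentially using First-Fit:
  Item 0.57 -> new Bin 1
  Item 0.49 -> new Bin 2
  Item 0.6 -> new Bin 3
  Item 0.25 -> Bin 1 (now 0.82)
  Item 0.12 -> Bin 1 (now 0.94)
  Item 0.12 -> Bin 2 (now 0.61)
Total bins used = 3

3


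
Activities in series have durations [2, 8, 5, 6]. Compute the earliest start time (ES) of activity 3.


Activity 3 starts after activities 1 through 2 complete.
Predecessor durations: [2, 8]
ES = 2 + 8 = 10

10


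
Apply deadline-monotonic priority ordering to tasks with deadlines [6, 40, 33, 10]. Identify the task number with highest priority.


Sort tasks by relative deadline (ascending):
  Task 1: deadline = 6
  Task 4: deadline = 10
  Task 3: deadline = 33
  Task 2: deadline = 40
Priority order (highest first): [1, 4, 3, 2]
Highest priority task = 1

1


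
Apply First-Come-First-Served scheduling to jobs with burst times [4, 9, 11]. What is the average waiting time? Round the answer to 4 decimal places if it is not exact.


FCFS order (as given): [4, 9, 11]
Waiting times:
  Job 1: wait = 0
  Job 2: wait = 4
  Job 3: wait = 13
Sum of waiting times = 17
Average waiting time = 17/3 = 5.6667

5.6667


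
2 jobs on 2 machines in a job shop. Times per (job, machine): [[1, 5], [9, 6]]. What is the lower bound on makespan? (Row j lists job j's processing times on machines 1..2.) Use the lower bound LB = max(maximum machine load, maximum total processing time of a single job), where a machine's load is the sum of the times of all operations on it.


Machine loads:
  Machine 1: 1 + 9 = 10
  Machine 2: 5 + 6 = 11
Max machine load = 11
Job totals:
  Job 1: 6
  Job 2: 15
Max job total = 15
Lower bound = max(11, 15) = 15

15


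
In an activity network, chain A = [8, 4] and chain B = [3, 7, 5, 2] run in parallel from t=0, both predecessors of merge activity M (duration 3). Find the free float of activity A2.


ES(A2) = sum of predecessors on chain A = 8
EF(A2) = ES + duration = 8 + 4 = 12
Successor of A2 is M. ES(M) = max(sum(A), sum(B)) = max(12, 17) = 17
Free float = ES(successor) - EF(current) = 17 - 12 = 5

5


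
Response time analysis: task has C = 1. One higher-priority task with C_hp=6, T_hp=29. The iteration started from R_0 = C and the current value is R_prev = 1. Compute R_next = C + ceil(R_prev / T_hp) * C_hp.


R_next = C + ceil(R_prev / T_hp) * C_hp
ceil(1 / 29) = ceil(0.0345) = 1
Interference = 1 * 6 = 6
R_next = 1 + 6 = 7

7


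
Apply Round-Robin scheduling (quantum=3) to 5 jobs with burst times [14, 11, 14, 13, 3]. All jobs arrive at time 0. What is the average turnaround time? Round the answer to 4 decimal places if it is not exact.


Time quantum = 3
Execution trace:
  J1 runs 3 units, time = 3
  J2 runs 3 units, time = 6
  J3 runs 3 units, time = 9
  J4 runs 3 units, time = 12
  J5 runs 3 units, time = 15
  J1 runs 3 units, time = 18
  J2 runs 3 units, time = 21
  J3 runs 3 units, time = 24
  J4 runs 3 units, time = 27
  J1 runs 3 units, time = 30
  J2 runs 3 units, time = 33
  J3 runs 3 units, time = 36
  J4 runs 3 units, time = 39
  J1 runs 3 units, time = 42
  J2 runs 2 units, time = 44
  J3 runs 3 units, time = 47
  J4 runs 3 units, time = 50
  J1 runs 2 units, time = 52
  J3 runs 2 units, time = 54
  J4 runs 1 units, time = 55
Finish times: [52, 44, 54, 55, 15]
Average turnaround = 220/5 = 44.0

44.0


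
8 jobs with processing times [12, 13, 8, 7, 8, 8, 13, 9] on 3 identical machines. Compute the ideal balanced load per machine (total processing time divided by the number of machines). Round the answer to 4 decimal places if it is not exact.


Total processing time = 12 + 13 + 8 + 7 + 8 + 8 + 13 + 9 = 78
Number of machines = 3
Ideal balanced load = 78 / 3 = 26.0

26.0


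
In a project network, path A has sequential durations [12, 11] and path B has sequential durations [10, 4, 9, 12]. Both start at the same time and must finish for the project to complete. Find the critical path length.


Path A total = 12 + 11 = 23
Path B total = 10 + 4 + 9 + 12 = 35
Critical path = longest path = max(23, 35) = 35

35


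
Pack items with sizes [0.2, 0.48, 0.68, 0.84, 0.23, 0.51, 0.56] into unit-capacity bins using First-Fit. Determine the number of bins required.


Place items sequentially using First-Fit:
  Item 0.2 -> new Bin 1
  Item 0.48 -> Bin 1 (now 0.68)
  Item 0.68 -> new Bin 2
  Item 0.84 -> new Bin 3
  Item 0.23 -> Bin 1 (now 0.91)
  Item 0.51 -> new Bin 4
  Item 0.56 -> new Bin 5
Total bins used = 5

5


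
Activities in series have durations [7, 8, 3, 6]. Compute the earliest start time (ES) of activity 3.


Activity 3 starts after activities 1 through 2 complete.
Predecessor durations: [7, 8]
ES = 7 + 8 = 15

15


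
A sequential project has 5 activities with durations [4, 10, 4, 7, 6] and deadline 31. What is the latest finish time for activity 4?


LF(activity 4) = deadline - sum of successor durations
Successors: activities 5 through 5 with durations [6]
Sum of successor durations = 6
LF = 31 - 6 = 25

25


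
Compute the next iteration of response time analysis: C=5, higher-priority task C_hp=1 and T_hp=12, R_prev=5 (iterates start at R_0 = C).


R_next = C + ceil(R_prev / T_hp) * C_hp
ceil(5 / 12) = ceil(0.4167) = 1
Interference = 1 * 1 = 1
R_next = 5 + 1 = 6

6


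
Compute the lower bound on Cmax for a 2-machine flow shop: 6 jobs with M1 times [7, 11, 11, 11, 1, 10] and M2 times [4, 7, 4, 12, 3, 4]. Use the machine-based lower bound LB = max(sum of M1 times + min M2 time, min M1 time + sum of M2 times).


LB1 = sum(M1 times) + min(M2 times) = 51 + 3 = 54
LB2 = min(M1 times) + sum(M2 times) = 1 + 34 = 35
Lower bound = max(LB1, LB2) = max(54, 35) = 54

54


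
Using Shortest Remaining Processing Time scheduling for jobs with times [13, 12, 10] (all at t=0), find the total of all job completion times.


Since all jobs arrive at t=0, SRPT equals SPT ordering.
SPT order: [10, 12, 13]
Completion times:
  Job 1: p=10, C=10
  Job 2: p=12, C=22
  Job 3: p=13, C=35
Total completion time = 10 + 22 + 35 = 67

67


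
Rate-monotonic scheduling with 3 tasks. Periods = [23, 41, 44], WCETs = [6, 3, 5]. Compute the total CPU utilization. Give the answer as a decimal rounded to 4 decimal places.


Compute individual utilizations (exact fractions):
  Task 1: C/T = 6/23 (approx. 0.2609)
  Task 2: C/T = 3/41 (approx. 0.0732)
  Task 3: C/T = 5/44 (approx. 0.1136)
Total utilization U = 6/23 + 3/41 + 5/44 = 18575/41492
Rounded to 4 decimal places: U = 0.4477
RM (Liu & Layland) bound for 3 tasks = 0.779763; compare with U = 18575/41492 (approx. 0.447677)
U <= bound, so schedulable by RM sufficient condition.

0.4477


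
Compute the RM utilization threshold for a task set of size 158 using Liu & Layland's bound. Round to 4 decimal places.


Compute 2^(1/158) = 1.0043966445
Subtract 1: 1.0043966445 - 1 = 0.0043966445
Multiply by n: 158 * 0.0043966445 = 0.6946698310
Round to 4 dp: 0.6947

0.6947


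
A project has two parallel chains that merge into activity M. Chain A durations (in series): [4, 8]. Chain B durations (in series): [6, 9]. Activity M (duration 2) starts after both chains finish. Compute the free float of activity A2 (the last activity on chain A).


ES(A2) = sum of predecessors on chain A = 4
EF(A2) = ES + duration = 4 + 8 = 12
Successor of A2 is M. ES(M) = max(sum(A), sum(B)) = max(12, 15) = 15
Free float = ES(successor) - EF(current) = 15 - 12 = 3

3


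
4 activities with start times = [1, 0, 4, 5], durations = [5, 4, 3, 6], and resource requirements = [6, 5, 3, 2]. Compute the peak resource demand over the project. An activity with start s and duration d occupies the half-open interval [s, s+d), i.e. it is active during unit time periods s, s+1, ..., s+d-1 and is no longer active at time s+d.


Each activity i is active on [start_i, start_i + duration_i).
Compute total resource usage per time slot:
  t=0: active resources = [5], total = 5
  t=1: active resources = [6, 5], total = 11
  t=2: active resources = [6, 5], total = 11
  t=3: active resources = [6, 5], total = 11
  t=4: active resources = [6, 3], total = 9
  t=5: active resources = [6, 3, 2], total = 11
  t=6: active resources = [3, 2], total = 5
  t=7: active resources = [2], total = 2
  t=8: active resources = [2], total = 2
  t=9: active resources = [2], total = 2
  t=10: active resources = [2], total = 2
Peak resource demand = 11

11


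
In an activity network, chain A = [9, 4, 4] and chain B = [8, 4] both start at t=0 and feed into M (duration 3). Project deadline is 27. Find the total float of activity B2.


Forward pass: ES(B2) = sum of predecessors on chain B = 8
EF = ES + duration = 8 + 4 = 12
Backward pass: LF(M) = deadline = 27; LS(M) = 27 - 3 = 24
LF(B2) = LS(M) - sum(successors on chain B) = 24 - 0 = 24
LS = LF - duration = 24 - 4 = 20
Total float = LS - ES = 20 - 8 = 12

12


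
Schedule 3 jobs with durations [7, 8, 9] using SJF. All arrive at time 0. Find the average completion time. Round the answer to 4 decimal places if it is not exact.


SJF order (ascending): [7, 8, 9]
Completion times:
  Job 1: burst=7, C=7
  Job 2: burst=8, C=15
  Job 3: burst=9, C=24
Average completion = 46/3 = 15.3333

15.3333


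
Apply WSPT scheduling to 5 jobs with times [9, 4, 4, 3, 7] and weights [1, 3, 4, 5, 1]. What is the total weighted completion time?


Compute p/w ratios and sort ascending (WSPT): [(3, 5), (4, 4), (4, 3), (7, 1), (9, 1)]
Compute weighted completion times:
  Job (p=3,w=5): C=3, w*C=5*3=15
  Job (p=4,w=4): C=7, w*C=4*7=28
  Job (p=4,w=3): C=11, w*C=3*11=33
  Job (p=7,w=1): C=18, w*C=1*18=18
  Job (p=9,w=1): C=27, w*C=1*27=27
Total weighted completion time = 121

121


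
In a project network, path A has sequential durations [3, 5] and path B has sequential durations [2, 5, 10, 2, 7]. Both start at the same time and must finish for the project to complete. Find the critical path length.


Path A total = 3 + 5 = 8
Path B total = 2 + 5 + 10 + 2 + 7 = 26
Critical path = longest path = max(8, 26) = 26

26


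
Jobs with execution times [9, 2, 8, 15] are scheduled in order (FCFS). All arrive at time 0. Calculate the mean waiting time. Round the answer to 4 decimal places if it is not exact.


FCFS order (as given): [9, 2, 8, 15]
Waiting times:
  Job 1: wait = 0
  Job 2: wait = 9
  Job 3: wait = 11
  Job 4: wait = 19
Sum of waiting times = 39
Average waiting time = 39/4 = 9.75

9.75


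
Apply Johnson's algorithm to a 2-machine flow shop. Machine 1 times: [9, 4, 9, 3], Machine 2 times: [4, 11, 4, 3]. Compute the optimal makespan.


Apply Johnson's rule:
  Group 1 (a <= b): [(4, 3, 3), (2, 4, 11)]
  Group 2 (a > b): [(1, 9, 4), (3, 9, 4)]
Optimal job order: [4, 2, 1, 3]
Schedule:
  Job 4: M1 done at 3, M2 done at 6
  Job 2: M1 done at 7, M2 done at 18
  Job 1: M1 done at 16, M2 done at 22
  Job 3: M1 done at 25, M2 done at 29
Makespan = 29

29


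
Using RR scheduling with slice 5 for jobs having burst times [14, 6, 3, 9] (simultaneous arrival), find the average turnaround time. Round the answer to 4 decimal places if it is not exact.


Time quantum = 5
Execution trace:
  J1 runs 5 units, time = 5
  J2 runs 5 units, time = 10
  J3 runs 3 units, time = 13
  J4 runs 5 units, time = 18
  J1 runs 5 units, time = 23
  J2 runs 1 units, time = 24
  J4 runs 4 units, time = 28
  J1 runs 4 units, time = 32
Finish times: [32, 24, 13, 28]
Average turnaround = 97/4 = 24.25

24.25


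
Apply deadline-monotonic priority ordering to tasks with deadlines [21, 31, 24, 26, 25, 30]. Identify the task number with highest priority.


Sort tasks by relative deadline (ascending):
  Task 1: deadline = 21
  Task 3: deadline = 24
  Task 5: deadline = 25
  Task 4: deadline = 26
  Task 6: deadline = 30
  Task 2: deadline = 31
Priority order (highest first): [1, 3, 5, 4, 6, 2]
Highest priority task = 1

1


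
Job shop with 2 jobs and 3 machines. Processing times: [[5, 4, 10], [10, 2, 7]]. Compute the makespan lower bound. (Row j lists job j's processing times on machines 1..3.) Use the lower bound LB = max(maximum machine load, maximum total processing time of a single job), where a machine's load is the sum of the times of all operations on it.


Machine loads:
  Machine 1: 5 + 10 = 15
  Machine 2: 4 + 2 = 6
  Machine 3: 10 + 7 = 17
Max machine load = 17
Job totals:
  Job 1: 19
  Job 2: 19
Max job total = 19
Lower bound = max(17, 19) = 19

19


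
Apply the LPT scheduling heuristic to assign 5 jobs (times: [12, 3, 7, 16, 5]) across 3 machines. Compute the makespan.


Sort jobs in decreasing order (LPT): [16, 12, 7, 5, 3]
Assign each job to the least loaded machine:
  Machine 1: jobs [16], load = 16
  Machine 2: jobs [12, 3], load = 15
  Machine 3: jobs [7, 5], load = 12
Makespan = max load = 16

16


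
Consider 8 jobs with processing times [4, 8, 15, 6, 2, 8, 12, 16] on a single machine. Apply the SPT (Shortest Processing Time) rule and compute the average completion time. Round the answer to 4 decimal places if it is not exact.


Sort jobs by processing time (SPT order): [2, 4, 6, 8, 8, 12, 15, 16]
Compute completion times sequentially:
  Job 1: processing = 2, completes at 2
  Job 2: processing = 4, completes at 6
  Job 3: processing = 6, completes at 12
  Job 4: processing = 8, completes at 20
  Job 5: processing = 8, completes at 28
  Job 6: processing = 12, completes at 40
  Job 7: processing = 15, completes at 55
  Job 8: processing = 16, completes at 71
Sum of completion times = 234
Average completion time = 234/8 = 29.25

29.25


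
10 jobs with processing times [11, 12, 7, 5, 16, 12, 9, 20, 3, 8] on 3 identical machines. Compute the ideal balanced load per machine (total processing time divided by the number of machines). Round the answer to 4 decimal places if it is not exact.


Total processing time = 11 + 12 + 7 + 5 + 16 + 12 + 9 + 20 + 3 + 8 = 103
Number of machines = 3
Ideal balanced load = 103 / 3 = 34.3333

34.3333


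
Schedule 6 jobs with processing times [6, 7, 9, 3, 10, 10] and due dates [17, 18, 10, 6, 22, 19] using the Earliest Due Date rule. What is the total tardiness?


Sort by due date (EDD order): [(3, 6), (9, 10), (6, 17), (7, 18), (10, 19), (10, 22)]
Compute completion times and tardiness:
  Job 1: p=3, d=6, C=3, tardiness=max(0,3-6)=0
  Job 2: p=9, d=10, C=12, tardiness=max(0,12-10)=2
  Job 3: p=6, d=17, C=18, tardiness=max(0,18-17)=1
  Job 4: p=7, d=18, C=25, tardiness=max(0,25-18)=7
  Job 5: p=10, d=19, C=35, tardiness=max(0,35-19)=16
  Job 6: p=10, d=22, C=45, tardiness=max(0,45-22)=23
Total tardiness = 49

49


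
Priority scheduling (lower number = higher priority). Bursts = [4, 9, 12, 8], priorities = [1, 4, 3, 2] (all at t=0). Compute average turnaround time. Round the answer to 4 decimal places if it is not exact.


Sort by priority (ascending = highest first):
Order: [(1, 4), (2, 8), (3, 12), (4, 9)]
Completion times:
  Priority 1, burst=4, C=4
  Priority 2, burst=8, C=12
  Priority 3, burst=12, C=24
  Priority 4, burst=9, C=33
Average turnaround = 73/4 = 18.25

18.25


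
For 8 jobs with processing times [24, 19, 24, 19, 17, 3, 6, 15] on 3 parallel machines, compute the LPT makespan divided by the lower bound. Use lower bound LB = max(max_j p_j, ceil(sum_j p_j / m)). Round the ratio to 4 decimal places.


LPT order: [24, 24, 19, 19, 17, 15, 6, 3]
Machine loads after assignment: [41, 42, 44]
LPT makespan = 44
Lower bound = max(max_job, ceil(total/3)) = max(24, 43) = 43
Ratio = 44 / 43 = 1.0233

1.0233


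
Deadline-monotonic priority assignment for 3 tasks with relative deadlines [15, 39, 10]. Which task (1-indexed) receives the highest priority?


Sort tasks by relative deadline (ascending):
  Task 3: deadline = 10
  Task 1: deadline = 15
  Task 2: deadline = 39
Priority order (highest first): [3, 1, 2]
Highest priority task = 3

3


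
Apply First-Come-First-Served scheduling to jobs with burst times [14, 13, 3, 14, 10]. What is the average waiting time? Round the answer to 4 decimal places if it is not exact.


FCFS order (as given): [14, 13, 3, 14, 10]
Waiting times:
  Job 1: wait = 0
  Job 2: wait = 14
  Job 3: wait = 27
  Job 4: wait = 30
  Job 5: wait = 44
Sum of waiting times = 115
Average waiting time = 115/5 = 23.0

23.0


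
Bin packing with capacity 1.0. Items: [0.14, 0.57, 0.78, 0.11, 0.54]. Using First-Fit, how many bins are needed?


Place items sequentially using First-Fit:
  Item 0.14 -> new Bin 1
  Item 0.57 -> Bin 1 (now 0.71)
  Item 0.78 -> new Bin 2
  Item 0.11 -> Bin 1 (now 0.82)
  Item 0.54 -> new Bin 3
Total bins used = 3

3


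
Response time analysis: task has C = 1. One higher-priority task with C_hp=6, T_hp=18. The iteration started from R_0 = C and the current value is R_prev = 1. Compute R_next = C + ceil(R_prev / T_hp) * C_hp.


R_next = C + ceil(R_prev / T_hp) * C_hp
ceil(1 / 18) = ceil(0.0556) = 1
Interference = 1 * 6 = 6
R_next = 1 + 6 = 7

7


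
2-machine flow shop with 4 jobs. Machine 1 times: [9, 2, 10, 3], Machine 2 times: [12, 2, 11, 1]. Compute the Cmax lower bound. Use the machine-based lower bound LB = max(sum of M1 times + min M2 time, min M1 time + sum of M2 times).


LB1 = sum(M1 times) + min(M2 times) = 24 + 1 = 25
LB2 = min(M1 times) + sum(M2 times) = 2 + 26 = 28
Lower bound = max(LB1, LB2) = max(25, 28) = 28

28


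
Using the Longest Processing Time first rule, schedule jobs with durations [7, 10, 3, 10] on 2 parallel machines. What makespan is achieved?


Sort jobs in decreasing order (LPT): [10, 10, 7, 3]
Assign each job to the least loaded machine:
  Machine 1: jobs [10, 7], load = 17
  Machine 2: jobs [10, 3], load = 13
Makespan = max load = 17

17


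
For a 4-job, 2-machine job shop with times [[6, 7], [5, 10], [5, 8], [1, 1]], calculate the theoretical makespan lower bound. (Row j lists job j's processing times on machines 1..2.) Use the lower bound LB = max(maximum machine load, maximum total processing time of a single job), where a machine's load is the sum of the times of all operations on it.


Machine loads:
  Machine 1: 6 + 5 + 5 + 1 = 17
  Machine 2: 7 + 10 + 8 + 1 = 26
Max machine load = 26
Job totals:
  Job 1: 13
  Job 2: 15
  Job 3: 13
  Job 4: 2
Max job total = 15
Lower bound = max(26, 15) = 26

26
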